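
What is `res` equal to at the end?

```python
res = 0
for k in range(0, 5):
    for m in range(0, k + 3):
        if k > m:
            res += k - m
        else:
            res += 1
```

k=0,m=0: not 0>0, res = 0+1 = 1
k=0,m=1: not 0>1, res = 1+1 = 2
k=0,m=2: not 0>2, res = 2+1 = 3
k=1,m=0: 1>0, res = 3+1 = 4
k=1,m=1: not 1>1, res = 4+1 = 5
k=1,m=2: not 1>2, res = 5+1 = 6
k=1,m=3: not 1>3, res = 6+1 = 7
k=2,m=0: 2>0, res = 7+2 = 9
k=2,m=1: 2>1, res = 9+1 = 10
k=2,m=2: not 2>2, res = 10+1 = 11
k=2,m=3: not 2>3, res = 11+1 = 12
k=2,m=4: not 2>4, res = 12+1 = 13
k=3,m=0: 3>0, res = 13+3 = 16
k=3,m=1: 3>1, res = 16+2 = 18
k=3,m=2: 3>2, res = 18+1 = 19
k=3,m=3: not 3>3, res = 19+1 = 20
k=3,m=4: not 3>4, res = 20+1 = 21
k=3,m=5: not 3>5, res = 21+1 = 22
k=4,m=0: 4>0, res = 22+4 = 26
k=4,m=1: 4>1, res = 26+3 = 29
k=4,m=2: 4>2, res = 29+2 = 31
k=4,m=3: 4>3, res = 31+1 = 32
k=4,m=4: not 4>4, res = 32+1 = 33
k=4,m=5: not 4>5, res = 33+1 = 34
k=4,m=6: not 4>6, res = 34+1 = 35

35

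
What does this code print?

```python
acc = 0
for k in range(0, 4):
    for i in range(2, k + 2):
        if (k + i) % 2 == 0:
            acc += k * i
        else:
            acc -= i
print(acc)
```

2

k=1,i=2: odd sum, acc = 0-2 = -2
k=2,i=2: even sum, acc = (-2)+4 = 2
k=2,i=3: odd sum, acc = 2-3 = -1
k=3,i=2: odd sum, acc = (-1)-2 = -3
k=3,i=3: even sum, acc = (-3)+9 = 6
k=3,i=4: odd sum, acc = 6-4 = 2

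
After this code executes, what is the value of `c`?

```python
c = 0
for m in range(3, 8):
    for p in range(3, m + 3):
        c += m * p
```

m=3,p=3: c = 0+9 = 9
m=3,p=4: c = 9+12 = 21
m=3,p=5: c = 21+15 = 36
m=4,p=3: c = 36+12 = 48
m=4,p=4: c = 48+16 = 64
m=4,p=5: c = 64+20 = 84
m=4,p=6: c = 84+24 = 108
m=5,p=3: c = 108+15 = 123
m=5,p=4: c = 123+20 = 143
m=5,p=5: c = 143+25 = 168
m=5,p=6: c = 168+30 = 198
m=5,p=7: c = 198+35 = 233
m=6,p=3: c = 233+18 = 251
m=6,p=4: c = 251+24 = 275
m=6,p=5: c = 275+30 = 305
m=6,p=6: c = 305+36 = 341
m=6,p=7: c = 341+42 = 383
m=6,p=8: c = 383+48 = 431
m=7,p=3: c = 431+21 = 452
m=7,p=4: c = 452+28 = 480
m=7,p=5: c = 480+35 = 515
m=7,p=6: c = 515+42 = 557
m=7,p=7: c = 557+49 = 606
m=7,p=8: c = 606+56 = 662
m=7,p=9: c = 662+63 = 725

725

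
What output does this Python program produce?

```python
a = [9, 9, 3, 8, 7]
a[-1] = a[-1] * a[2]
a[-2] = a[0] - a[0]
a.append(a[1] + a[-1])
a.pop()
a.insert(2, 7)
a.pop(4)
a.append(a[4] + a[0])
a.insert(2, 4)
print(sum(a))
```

a[-1] = a[-1]*a[2] = 7*3 = 21 → [9, 9, 3, 8, 21]
a[-2] = a[0]-a[0] = 9-9 = 0 → [9, 9, 3, 0, 21]
append a[1]+a[-1] = 9+21 = 30 → [9, 9, 3, 0, 21, 30]
pop() removes 30 → [9, 9, 3, 0, 21]
insert 7 at 2 → [9, 9, 7, 3, 0, 21]
pop(4) removes 0 → [9, 9, 7, 3, 21]
append a[4]+a[0] = 21+9 = 30 → [9, 9, 7, 3, 21, 30]
insert 4 at 2 → [9, 9, 4, 7, 3, 21, 30]
sum = 83

83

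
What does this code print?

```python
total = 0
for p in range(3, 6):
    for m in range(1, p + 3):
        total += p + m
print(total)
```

p=3,m=1: total = 0+4 = 4
p=3,m=2: total = 4+5 = 9
p=3,m=3: total = 9+6 = 15
p=3,m=4: total = 15+7 = 22
p=3,m=5: total = 22+8 = 30
p=4,m=1: total = 30+5 = 35
p=4,m=2: total = 35+6 = 41
p=4,m=3: total = 41+7 = 48
p=4,m=4: total = 48+8 = 56
p=4,m=5: total = 56+9 = 65
p=4,m=6: total = 65+10 = 75
p=5,m=1: total = 75+6 = 81
p=5,m=2: total = 81+7 = 88
p=5,m=3: total = 88+8 = 96
p=5,m=4: total = 96+9 = 105
p=5,m=5: total = 105+10 = 115
p=5,m=6: total = 115+11 = 126
p=5,m=7: total = 126+12 = 138

138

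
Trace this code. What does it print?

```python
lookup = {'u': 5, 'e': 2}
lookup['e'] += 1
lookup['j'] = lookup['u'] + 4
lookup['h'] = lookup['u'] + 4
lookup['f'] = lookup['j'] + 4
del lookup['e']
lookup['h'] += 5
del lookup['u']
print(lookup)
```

lookup['e'] = 2+1 = 3 → {'u': 5, 'e': 3}
lookup['j'] = lookup['u']+4 = 9 → {'u': 5, 'e': 3, 'j': 9}
lookup['h'] = lookup['u']+4 = 9 → {'u': 5, 'e': 3, 'j': 9, 'h': 9}
lookup['f'] = lookup['j']+4 = 13 → {'u': 5, 'e': 3, 'j': 9, 'h': 9, 'f': 13}
del 'e' → {'u': 5, 'j': 9, 'h': 9, 'f': 13}
lookup['h'] = 9+5 = 14 → {'u': 5, 'j': 9, 'h': 14, 'f': 13}
del 'u' → {'j': 9, 'h': 14, 'f': 13}

{'j': 9, 'h': 14, 'f': 13}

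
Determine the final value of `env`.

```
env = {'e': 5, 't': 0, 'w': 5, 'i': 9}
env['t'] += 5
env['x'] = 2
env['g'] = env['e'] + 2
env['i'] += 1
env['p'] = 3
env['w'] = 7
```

{'e': 5, 't': 5, 'w': 7, 'i': 10, 'x': 2, 'g': 7, 'p': 3}

env['t'] = 0+5 = 5 → {'e': 5, 't': 5, 'w': 5, 'i': 9}
env['x'] = 2 → {'e': 5, 't': 5, 'w': 5, 'i': 9, 'x': 2}
env['g'] = env['e']+2 = 7 → {'e': 5, 't': 5, 'w': 5, 'i': 9, 'x': 2, 'g': 7}
env['i'] = 9+1 = 10 → {'e': 5, 't': 5, 'w': 5, 'i': 10, 'x': 2, 'g': 7}
env['p'] = 3 → {'e': 5, 't': 5, 'w': 5, 'i': 10, 'x': 2, 'g': 7, 'p': 3}
env['w'] = 7 → {'e': 5, 't': 5, 'w': 7, 'i': 10, 'x': 2, 'g': 7, 'p': 3}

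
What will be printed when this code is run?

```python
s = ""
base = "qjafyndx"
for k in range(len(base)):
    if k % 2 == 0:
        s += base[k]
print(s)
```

qayd

k=0: add 'q' → 'q'
k=1: skip
k=2: add 'a' → 'qa'
k=3: skip
k=4: add 'y' → 'qay'
k=5: skip
k=6: add 'd' → 'qayd'
k=7: skip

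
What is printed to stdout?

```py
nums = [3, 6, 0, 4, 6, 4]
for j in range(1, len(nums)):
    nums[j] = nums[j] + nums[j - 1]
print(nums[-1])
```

23

j=1: nums[1] = 6+3 = 9 → [3, 9, 0, 4, 6, 4]
j=2: nums[2] = 0+9 = 9 → [3, 9, 9, 4, 6, 4]
j=3: nums[3] = 4+9 = 13 → [3, 9, 9, 13, 6, 4]
j=4: nums[4] = 6+13 = 19 → [3, 9, 9, 13, 19, 4]
j=5: nums[5] = 4+19 = 23 → [3, 9, 9, 13, 19, 23]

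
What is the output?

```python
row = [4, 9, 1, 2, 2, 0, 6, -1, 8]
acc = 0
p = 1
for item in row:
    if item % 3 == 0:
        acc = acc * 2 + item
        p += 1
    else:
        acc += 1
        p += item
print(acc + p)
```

84

item=4: not %3==0, acc = 0+1 = 1; p=5
item=9: %3==0, acc = 1*2+9 = 11; p=6
item=1: not %3==0, acc = 11+1 = 12; p=7
item=2: not %3==0, acc = 12+1 = 13; p=9
item=2: not %3==0, acc = 13+1 = 14; p=11
item=0: %3==0, acc = 14*2+0 = 28; p=12
item=6: %3==0, acc = 28*2+6 = 62; p=13
item=-1: not %3==0, acc = 62+1 = 63; p=12
item=8: not %3==0, acc = 63+1 = 64; p=20
acc+p = 64+20 = 84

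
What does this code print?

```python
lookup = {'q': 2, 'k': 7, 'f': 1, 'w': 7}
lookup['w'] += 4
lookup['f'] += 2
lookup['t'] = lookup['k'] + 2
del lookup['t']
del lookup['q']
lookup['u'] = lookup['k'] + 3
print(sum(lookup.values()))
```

lookup['w'] = 7+4 = 11 → {'q': 2, 'k': 7, 'f': 1, 'w': 11}
lookup['f'] = 1+2 = 3 → {'q': 2, 'k': 7, 'f': 3, 'w': 11}
lookup['t'] = lookup['k']+2 = 9 → {'q': 2, 'k': 7, 'f': 3, 'w': 11, 't': 9}
del 't' → {'q': 2, 'k': 7, 'f': 3, 'w': 11}
del 'q' → {'k': 7, 'f': 3, 'w': 11}
lookup['u'] = lookup['k']+3 = 10 → {'k': 7, 'f': 3, 'w': 11, 'u': 10}
sum of values = 31

31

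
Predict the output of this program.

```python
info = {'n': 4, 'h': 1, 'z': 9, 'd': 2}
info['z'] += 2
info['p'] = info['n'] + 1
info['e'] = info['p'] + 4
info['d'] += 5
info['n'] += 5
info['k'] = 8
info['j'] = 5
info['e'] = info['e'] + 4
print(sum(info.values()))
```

info['z'] = 9+2 = 11 → {'n': 4, 'h': 1, 'z': 11, 'd': 2}
info['p'] = info['n']+1 = 5 → {'n': 4, 'h': 1, 'z': 11, 'd': 2, 'p': 5}
info['e'] = info['p']+4 = 9 → {'n': 4, 'h': 1, 'z': 11, 'd': 2, 'p': 5, 'e': 9}
info['d'] = 2+5 = 7 → {'n': 4, 'h': 1, 'z': 11, 'd': 7, 'p': 5, 'e': 9}
info['n'] = 4+5 = 9 → {'n': 9, 'h': 1, 'z': 11, 'd': 7, 'p': 5, 'e': 9}
info['k'] = 8 → {'n': 9, 'h': 1, 'z': 11, 'd': 7, 'p': 5, 'e': 9, 'k': 8}
info['j'] = 5 → {'n': 9, 'h': 1, 'z': 11, 'd': 7, 'p': 5, 'e': 9, 'k': 8, 'j': 5}
info['e'] = info['e']+4 = 13 → {'n': 9, 'h': 1, 'z': 11, 'd': 7, 'p': 5, 'e': 13, 'k': 8, 'j': 5}
sum of values = 59

59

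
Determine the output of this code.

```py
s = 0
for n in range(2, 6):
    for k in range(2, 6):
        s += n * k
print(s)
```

n=2,k=2: s = 0+4 = 4
n=2,k=3: s = 4+6 = 10
n=2,k=4: s = 10+8 = 18
n=2,k=5: s = 18+10 = 28
n=3,k=2: s = 28+6 = 34
n=3,k=3: s = 34+9 = 43
n=3,k=4: s = 43+12 = 55
n=3,k=5: s = 55+15 = 70
n=4,k=2: s = 70+8 = 78
n=4,k=3: s = 78+12 = 90
n=4,k=4: s = 90+16 = 106
n=4,k=5: s = 106+20 = 126
n=5,k=2: s = 126+10 = 136
n=5,k=3: s = 136+15 = 151
n=5,k=4: s = 151+20 = 171
n=5,k=5: s = 171+25 = 196

196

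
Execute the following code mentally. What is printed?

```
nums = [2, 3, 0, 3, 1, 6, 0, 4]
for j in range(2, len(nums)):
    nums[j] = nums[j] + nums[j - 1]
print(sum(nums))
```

j=2: nums[2] = 0+3 = 3 → [2, 3, 3, 3, 1, 6, 0, 4]
j=3: nums[3] = 3+3 = 6 → [2, 3, 3, 6, 1, 6, 0, 4]
j=4: nums[4] = 1+6 = 7 → [2, 3, 3, 6, 7, 6, 0, 4]
j=5: nums[5] = 6+7 = 13 → [2, 3, 3, 6, 7, 13, 0, 4]
j=6: nums[6] = 0+13 = 13 → [2, 3, 3, 6, 7, 13, 13, 4]
j=7: nums[7] = 4+13 = 17 → [2, 3, 3, 6, 7, 13, 13, 17]
sum = 64

64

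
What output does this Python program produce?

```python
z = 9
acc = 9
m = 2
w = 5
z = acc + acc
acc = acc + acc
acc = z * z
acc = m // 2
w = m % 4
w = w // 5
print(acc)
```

1

z = 9+9 = 18
acc = 9+9 = 18
acc = 18*18 = 324
acc = 2//2 = 1
w = 2%4 = 2
w = 2//5 = 0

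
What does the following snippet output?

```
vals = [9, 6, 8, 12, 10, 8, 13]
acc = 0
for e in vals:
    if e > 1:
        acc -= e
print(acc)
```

e=9: >1, acc = 0-9 = -9
e=6: >1, acc = (-9)-6 = -15
e=8: >1, acc = (-15)-8 = -23
e=12: >1, acc = (-23)-12 = -35
e=10: >1, acc = (-35)-10 = -45
e=8: >1, acc = (-45)-8 = -53
e=13: >1, acc = (-53)-13 = -66

-66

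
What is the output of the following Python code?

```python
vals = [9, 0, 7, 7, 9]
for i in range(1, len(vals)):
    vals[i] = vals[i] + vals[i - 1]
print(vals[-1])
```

i=1: vals[1] = 0+9 = 9 → [9, 9, 7, 7, 9]
i=2: vals[2] = 7+9 = 16 → [9, 9, 16, 7, 9]
i=3: vals[3] = 7+16 = 23 → [9, 9, 16, 23, 9]
i=4: vals[4] = 9+23 = 32 → [9, 9, 16, 23, 32]

32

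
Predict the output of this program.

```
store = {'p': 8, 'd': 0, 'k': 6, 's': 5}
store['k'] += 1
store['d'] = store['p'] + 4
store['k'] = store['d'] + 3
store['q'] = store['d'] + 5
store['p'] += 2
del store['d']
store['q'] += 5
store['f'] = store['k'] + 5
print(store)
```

{'p': 10, 'k': 15, 's': 5, 'q': 22, 'f': 20}

store['k'] = 6+1 = 7 → {'p': 8, 'd': 0, 'k': 7, 's': 5}
store['d'] = store['p']+4 = 12 → {'p': 8, 'd': 12, 'k': 7, 's': 5}
store['k'] = store['d']+3 = 15 → {'p': 8, 'd': 12, 'k': 15, 's': 5}
store['q'] = store['d']+5 = 17 → {'p': 8, 'd': 12, 'k': 15, 's': 5, 'q': 17}
store['p'] = 8+2 = 10 → {'p': 10, 'd': 12, 'k': 15, 's': 5, 'q': 17}
del 'd' → {'p': 10, 'k': 15, 's': 5, 'q': 17}
store['q'] = 17+5 = 22 → {'p': 10, 'k': 15, 's': 5, 'q': 22}
store['f'] = store['k']+5 = 20 → {'p': 10, 'k': 15, 's': 5, 'q': 22, 'f': 20}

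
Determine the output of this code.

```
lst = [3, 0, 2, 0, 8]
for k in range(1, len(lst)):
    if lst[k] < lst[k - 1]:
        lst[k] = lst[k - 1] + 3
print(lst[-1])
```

k=1: 0<3, lst[1] = 3+3 = 6 → [3, 6, 2, 0, 8]
k=2: 2<6, lst[2] = 6+3 = 9 → [3, 6, 9, 0, 8]
k=3: 0<9, lst[3] = 9+3 = 12 → [3, 6, 9, 12, 8]
k=4: 8<12, lst[4] = 12+3 = 15 → [3, 6, 9, 12, 15]

15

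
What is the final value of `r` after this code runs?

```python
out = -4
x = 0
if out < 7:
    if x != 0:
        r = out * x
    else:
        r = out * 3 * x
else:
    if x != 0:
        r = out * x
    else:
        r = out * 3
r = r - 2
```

-2

out=-4, x=0
out < 7 is True; x != 0 is False
→ r = out * 3 * x = 0
r = 0-2 = -2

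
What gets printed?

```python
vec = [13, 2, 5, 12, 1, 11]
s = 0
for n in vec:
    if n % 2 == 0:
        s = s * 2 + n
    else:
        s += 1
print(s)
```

24

n=13: not even, s = 0+1 = 1
n=2: even, s = 1*2+2 = 4
n=5: not even, s = 4+1 = 5
n=12: even, s = 5*2+12 = 22
n=1: not even, s = 22+1 = 23
n=11: not even, s = 23+1 = 24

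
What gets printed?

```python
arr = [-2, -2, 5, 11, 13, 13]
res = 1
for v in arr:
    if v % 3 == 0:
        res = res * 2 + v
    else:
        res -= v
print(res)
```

v=-2: not %3==0, res = 1-(-2) = 3
v=-2: not %3==0, res = 3-(-2) = 5
v=5: not %3==0, res = 5-5 = 0
v=11: not %3==0, res = 0-11 = -11
v=13: not %3==0, res = (-11)-13 = -24
v=13: not %3==0, res = (-24)-13 = -37

-37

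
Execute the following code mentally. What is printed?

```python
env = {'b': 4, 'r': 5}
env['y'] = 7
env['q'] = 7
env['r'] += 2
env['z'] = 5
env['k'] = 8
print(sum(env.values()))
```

38

env['y'] = 7 → {'b': 4, 'r': 5, 'y': 7}
env['q'] = 7 → {'b': 4, 'r': 5, 'y': 7, 'q': 7}
env['r'] = 5+2 = 7 → {'b': 4, 'r': 7, 'y': 7, 'q': 7}
env['z'] = 5 → {'b': 4, 'r': 7, 'y': 7, 'q': 7, 'z': 5}
env['k'] = 8 → {'b': 4, 'r': 7, 'y': 7, 'q': 7, 'z': 5, 'k': 8}
sum of values = 38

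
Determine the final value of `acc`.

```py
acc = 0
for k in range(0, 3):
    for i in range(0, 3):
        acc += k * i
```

9

k=0,i=0: acc = 0+0 = 0
k=0,i=1: acc = 0+0 = 0
k=0,i=2: acc = 0+0 = 0
k=1,i=0: acc = 0+0 = 0
k=1,i=1: acc = 0+1 = 1
k=1,i=2: acc = 1+2 = 3
k=2,i=0: acc = 3+0 = 3
k=2,i=1: acc = 3+2 = 5
k=2,i=2: acc = 5+4 = 9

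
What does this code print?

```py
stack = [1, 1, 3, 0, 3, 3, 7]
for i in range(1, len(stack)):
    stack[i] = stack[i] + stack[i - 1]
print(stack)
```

[1, 2, 5, 5, 8, 11, 18]

i=1: stack[1] = 1+1 = 2 → [1, 2, 3, 0, 3, 3, 7]
i=2: stack[2] = 3+2 = 5 → [1, 2, 5, 0, 3, 3, 7]
i=3: stack[3] = 0+5 = 5 → [1, 2, 5, 5, 3, 3, 7]
i=4: stack[4] = 3+5 = 8 → [1, 2, 5, 5, 8, 3, 7]
i=5: stack[5] = 3+8 = 11 → [1, 2, 5, 5, 8, 11, 7]
i=6: stack[6] = 7+11 = 18 → [1, 2, 5, 5, 8, 11, 18]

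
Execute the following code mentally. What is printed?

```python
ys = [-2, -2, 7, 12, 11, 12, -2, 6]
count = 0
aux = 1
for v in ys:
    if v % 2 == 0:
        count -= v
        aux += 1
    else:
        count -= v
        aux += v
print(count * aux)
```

v=-2: even, count = 0-(-2) = 2; aux=2
v=-2: even, count = 2-(-2) = 4; aux=3
v=7: not even, count = 4-7 = -3; aux=10
v=12: even, count = (-3)-12 = -15; aux=11
v=11: not even, count = (-15)-11 = -26; aux=22
v=12: even, count = (-26)-12 = -38; aux=23
v=-2: even, count = (-38)-(-2) = -36; aux=24
v=6: even, count = (-36)-6 = -42; aux=25
count*aux = (-42)*25 = -1050

-1050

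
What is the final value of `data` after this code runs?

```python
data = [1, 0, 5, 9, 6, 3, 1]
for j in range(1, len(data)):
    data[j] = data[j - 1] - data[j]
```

j=1: data[1] = 1-0 = 1 → [1, 1, 5, 9, 6, 3, 1]
j=2: data[2] = 1-5 = -4 → [1, 1, -4, 9, 6, 3, 1]
j=3: data[3] = (-4)-9 = -13 → [1, 1, -4, -13, 6, 3, 1]
j=4: data[4] = (-13)-6 = -19 → [1, 1, -4, -13, -19, 3, 1]
j=5: data[5] = (-19)-3 = -22 → [1, 1, -4, -13, -19, -22, 1]
j=6: data[6] = (-22)-1 = -23 → [1, 1, -4, -13, -19, -22, -23]

[1, 1, -4, -13, -19, -22, -23]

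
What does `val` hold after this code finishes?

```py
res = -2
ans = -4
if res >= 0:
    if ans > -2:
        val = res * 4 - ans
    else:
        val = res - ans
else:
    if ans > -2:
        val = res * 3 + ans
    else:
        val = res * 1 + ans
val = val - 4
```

res=-2, ans=-4
res >= 0 is False; ans > -2 is False
→ val = res * 1 + ans = -6
val = (-6)-4 = -10

-10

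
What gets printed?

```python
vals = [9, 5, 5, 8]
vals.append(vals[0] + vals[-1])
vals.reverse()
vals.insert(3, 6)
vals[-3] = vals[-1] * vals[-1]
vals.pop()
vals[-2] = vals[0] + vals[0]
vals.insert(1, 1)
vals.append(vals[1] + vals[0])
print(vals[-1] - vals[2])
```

append vals[0]+vals[-1] = 9+8 = 17 → [9, 5, 5, 8, 17]
reverse → [17, 8, 5, 5, 9]
insert 6 at 3 → [17, 8, 5, 6, 5, 9]
vals[-3] = vals[-1]*vals[-1] = 9*9 = 81 → [17, 8, 5, 81, 5, 9]
pop() removes 9 → [17, 8, 5, 81, 5]
vals[-2] = vals[0]+vals[0] = 17+17 = 34 → [17, 8, 5, 34, 5]
insert 1 at 1 → [17, 1, 8, 5, 34, 5]
append vals[1]+vals[0] = 1+17 = 18 → [17, 1, 8, 5, 34, 5, 18]
vals[-1]-vals[2] = 18-8 = 10

10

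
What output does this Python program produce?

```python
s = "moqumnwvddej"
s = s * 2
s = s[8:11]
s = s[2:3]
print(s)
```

e

repeat ×2 → 'moqumnwvddejmoqumnwvddej'
slice [8:11] → 'dde'
slice [2:3] → 'e'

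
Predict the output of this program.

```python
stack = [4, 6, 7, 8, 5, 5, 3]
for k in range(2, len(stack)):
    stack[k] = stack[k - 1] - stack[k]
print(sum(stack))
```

-55

k=2: stack[2] = 6-7 = -1 → [4, 6, -1, 8, 5, 5, 3]
k=3: stack[3] = (-1)-8 = -9 → [4, 6, -1, -9, 5, 5, 3]
k=4: stack[4] = (-9)-5 = -14 → [4, 6, -1, -9, -14, 5, 3]
k=5: stack[5] = (-14)-5 = -19 → [4, 6, -1, -9, -14, -19, 3]
k=6: stack[6] = (-19)-3 = -22 → [4, 6, -1, -9, -14, -19, -22]
sum = -55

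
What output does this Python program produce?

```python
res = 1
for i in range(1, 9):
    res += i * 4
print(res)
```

i=1: res = 1+1*4 = 5
i=2: res = 5+2*4 = 13
i=3: res = 13+3*4 = 25
i=4: res = 25+4*4 = 41
i=5: res = 41+5*4 = 61
i=6: res = 61+6*4 = 85
i=7: res = 85+7*4 = 113
i=8: res = 113+8*4 = 145

145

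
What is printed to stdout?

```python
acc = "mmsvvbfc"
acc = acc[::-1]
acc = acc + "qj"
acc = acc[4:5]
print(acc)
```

v

reverse → 'cfbvvsmm'
+ 'qj' → 'cfbvvsmmqj'
slice [4:5] → 'v'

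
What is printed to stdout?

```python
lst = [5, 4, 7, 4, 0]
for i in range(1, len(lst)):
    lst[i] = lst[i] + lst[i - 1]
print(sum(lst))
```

i=1: lst[1] = 4+5 = 9 → [5, 9, 7, 4, 0]
i=2: lst[2] = 7+9 = 16 → [5, 9, 16, 4, 0]
i=3: lst[3] = 4+16 = 20 → [5, 9, 16, 20, 0]
i=4: lst[4] = 0+20 = 20 → [5, 9, 16, 20, 20]
sum = 70

70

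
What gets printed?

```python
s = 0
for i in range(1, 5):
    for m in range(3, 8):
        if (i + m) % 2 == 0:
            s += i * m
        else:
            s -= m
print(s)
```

i=1,m=3: even sum, s = 0+3 = 3
i=1,m=4: odd sum, s = 3-4 = -1
i=1,m=5: even sum, s = (-1)+5 = 4
i=1,m=6: odd sum, s = 4-6 = -2
i=1,m=7: even sum, s = (-2)+7 = 5
i=2,m=3: odd sum, s = 5-3 = 2
i=2,m=4: even sum, s = 2+8 = 10
i=2,m=5: odd sum, s = 10-5 = 5
i=2,m=6: even sum, s = 5+12 = 17
i=2,m=7: odd sum, s = 17-7 = 10
i=3,m=3: even sum, s = 10+9 = 19
i=3,m=4: odd sum, s = 19-4 = 15
i=3,m=5: even sum, s = 15+15 = 30
i=3,m=6: odd sum, s = 30-6 = 24
i=3,m=7: even sum, s = 24+21 = 45
i=4,m=3: odd sum, s = 45-3 = 42
i=4,m=4: even sum, s = 42+16 = 58
i=4,m=5: odd sum, s = 58-5 = 53
i=4,m=6: even sum, s = 53+24 = 77
i=4,m=7: odd sum, s = 77-7 = 70

70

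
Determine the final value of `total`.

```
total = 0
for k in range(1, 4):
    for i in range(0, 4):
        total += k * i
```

36

k=1,i=0: total = 0+0 = 0
k=1,i=1: total = 0+1 = 1
k=1,i=2: total = 1+2 = 3
k=1,i=3: total = 3+3 = 6
k=2,i=0: total = 6+0 = 6
k=2,i=1: total = 6+2 = 8
k=2,i=2: total = 8+4 = 12
k=2,i=3: total = 12+6 = 18
k=3,i=0: total = 18+0 = 18
k=3,i=1: total = 18+3 = 21
k=3,i=2: total = 21+6 = 27
k=3,i=3: total = 27+9 = 36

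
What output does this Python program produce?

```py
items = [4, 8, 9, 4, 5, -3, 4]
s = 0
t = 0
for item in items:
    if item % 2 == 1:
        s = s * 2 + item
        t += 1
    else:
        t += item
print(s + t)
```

item=4: not odd; t=4
item=8: not odd; t=12
item=9: odd, s = 0*2+9 = 9; t=13
item=4: not odd; t=17
item=5: odd, s = 9*2+5 = 23; t=18
item=-3: odd, s = 23*2+(-3) = 43; t=19
item=4: not odd; t=23
s+t = 43+23 = 66

66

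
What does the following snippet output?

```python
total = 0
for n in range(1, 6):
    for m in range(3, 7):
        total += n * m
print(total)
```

n=1,m=3: total = 0+3 = 3
n=1,m=4: total = 3+4 = 7
n=1,m=5: total = 7+5 = 12
n=1,m=6: total = 12+6 = 18
n=2,m=3: total = 18+6 = 24
n=2,m=4: total = 24+8 = 32
n=2,m=5: total = 32+10 = 42
n=2,m=6: total = 42+12 = 54
n=3,m=3: total = 54+9 = 63
n=3,m=4: total = 63+12 = 75
n=3,m=5: total = 75+15 = 90
n=3,m=6: total = 90+18 = 108
n=4,m=3: total = 108+12 = 120
n=4,m=4: total = 120+16 = 136
n=4,m=5: total = 136+20 = 156
n=4,m=6: total = 156+24 = 180
n=5,m=3: total = 180+15 = 195
n=5,m=4: total = 195+20 = 215
n=5,m=5: total = 215+25 = 240
n=5,m=6: total = 240+30 = 270

270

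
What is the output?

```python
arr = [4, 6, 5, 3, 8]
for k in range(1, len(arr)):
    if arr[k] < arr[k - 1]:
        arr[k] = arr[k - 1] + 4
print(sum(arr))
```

52

k=1: 6>=4, unchanged → [4, 6, 5, 3, 8]
k=2: 5<6, arr[2] = 6+4 = 10 → [4, 6, 10, 3, 8]
k=3: 3<10, arr[3] = 10+4 = 14 → [4, 6, 10, 14, 8]
k=4: 8<14, arr[4] = 14+4 = 18 → [4, 6, 10, 14, 18]
sum = 52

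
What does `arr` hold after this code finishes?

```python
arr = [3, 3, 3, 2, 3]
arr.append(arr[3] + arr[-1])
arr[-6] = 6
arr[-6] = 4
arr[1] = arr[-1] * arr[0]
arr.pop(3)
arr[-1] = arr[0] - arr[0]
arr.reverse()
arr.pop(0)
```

append arr[3]+arr[-1] = 2+3 = 5 → [3, 3, 3, 2, 3, 5]
arr[-6] = 6 → [6, 3, 3, 2, 3, 5]
arr[-6] = 4 → [4, 3, 3, 2, 3, 5]
arr[1] = arr[-1]*arr[0] = 5*4 = 20 → [4, 20, 3, 2, 3, 5]
pop(3) removes 2 → [4, 20, 3, 3, 5]
arr[-1] = arr[0]-arr[0] = 4-4 = 0 → [4, 20, 3, 3, 0]
reverse → [0, 3, 3, 20, 4]
pop(0) removes 0 → [3, 3, 20, 4]

[3, 3, 20, 4]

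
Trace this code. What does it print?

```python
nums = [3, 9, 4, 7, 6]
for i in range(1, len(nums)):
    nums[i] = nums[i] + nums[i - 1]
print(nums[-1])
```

29

i=1: nums[1] = 9+3 = 12 → [3, 12, 4, 7, 6]
i=2: nums[2] = 4+12 = 16 → [3, 12, 16, 7, 6]
i=3: nums[3] = 7+16 = 23 → [3, 12, 16, 23, 6]
i=4: nums[4] = 6+23 = 29 → [3, 12, 16, 23, 29]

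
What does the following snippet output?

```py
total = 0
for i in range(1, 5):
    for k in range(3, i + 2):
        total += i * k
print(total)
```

75

i=2,k=3: total = 0+6 = 6
i=3,k=3: total = 6+9 = 15
i=3,k=4: total = 15+12 = 27
i=4,k=3: total = 27+12 = 39
i=4,k=4: total = 39+16 = 55
i=4,k=5: total = 55+20 = 75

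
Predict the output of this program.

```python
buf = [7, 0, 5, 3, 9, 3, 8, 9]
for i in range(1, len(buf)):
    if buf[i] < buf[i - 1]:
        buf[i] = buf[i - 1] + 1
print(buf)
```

i=1: 0<7, buf[1] = 7+1 = 8 → [7, 8, 5, 3, 9, 3, 8, 9]
i=2: 5<8, buf[2] = 8+1 = 9 → [7, 8, 9, 3, 9, 3, 8, 9]
i=3: 3<9, buf[3] = 9+1 = 10 → [7, 8, 9, 10, 9, 3, 8, 9]
i=4: 9<10, buf[4] = 10+1 = 11 → [7, 8, 9, 10, 11, 3, 8, 9]
i=5: 3<11, buf[5] = 11+1 = 12 → [7, 8, 9, 10, 11, 12, 8, 9]
i=6: 8<12, buf[6] = 12+1 = 13 → [7, 8, 9, 10, 11, 12, 13, 9]
i=7: 9<13, buf[7] = 13+1 = 14 → [7, 8, 9, 10, 11, 12, 13, 14]

[7, 8, 9, 10, 11, 12, 13, 14]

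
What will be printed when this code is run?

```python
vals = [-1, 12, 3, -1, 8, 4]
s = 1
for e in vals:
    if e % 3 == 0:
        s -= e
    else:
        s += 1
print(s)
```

e=-1: not %3==0, s = 1+1 = 2
e=12: %3==0, s = 2-12 = -10
e=3: %3==0, s = (-10)-3 = -13
e=-1: not %3==0, s = (-13)+1 = -12
e=8: not %3==0, s = (-12)+1 = -11
e=4: not %3==0, s = (-11)+1 = -10

-10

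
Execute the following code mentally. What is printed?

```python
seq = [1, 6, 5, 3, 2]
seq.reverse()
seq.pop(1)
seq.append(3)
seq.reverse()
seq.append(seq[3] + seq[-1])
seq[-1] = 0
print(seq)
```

reverse → [2, 3, 5, 6, 1]
pop(1) removes 3 → [2, 5, 6, 1]
append 3 → [2, 5, 6, 1, 3]
reverse → [3, 1, 6, 5, 2]
append seq[3]+seq[-1] = 5+2 = 7 → [3, 1, 6, 5, 2, 7]
seq[-1] = 0 → [3, 1, 6, 5, 2, 0]

[3, 1, 6, 5, 2, 0]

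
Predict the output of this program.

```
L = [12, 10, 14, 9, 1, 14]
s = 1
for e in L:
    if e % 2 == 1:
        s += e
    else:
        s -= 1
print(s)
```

e=12: not odd, s = 1-1 = 0
e=10: not odd, s = 0-1 = -1
e=14: not odd, s = (-1)-1 = -2
e=9: odd, s = (-2)+9 = 7
e=1: odd, s = 7+1 = 8
e=14: not odd, s = 8-1 = 7

7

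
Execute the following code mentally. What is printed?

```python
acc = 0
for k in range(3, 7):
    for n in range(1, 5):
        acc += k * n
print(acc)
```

180

k=3,n=1: acc = 0+3 = 3
k=3,n=2: acc = 3+6 = 9
k=3,n=3: acc = 9+9 = 18
k=3,n=4: acc = 18+12 = 30
k=4,n=1: acc = 30+4 = 34
k=4,n=2: acc = 34+8 = 42
k=4,n=3: acc = 42+12 = 54
k=4,n=4: acc = 54+16 = 70
k=5,n=1: acc = 70+5 = 75
k=5,n=2: acc = 75+10 = 85
k=5,n=3: acc = 85+15 = 100
k=5,n=4: acc = 100+20 = 120
k=6,n=1: acc = 120+6 = 126
k=6,n=2: acc = 126+12 = 138
k=6,n=3: acc = 138+18 = 156
k=6,n=4: acc = 156+24 = 180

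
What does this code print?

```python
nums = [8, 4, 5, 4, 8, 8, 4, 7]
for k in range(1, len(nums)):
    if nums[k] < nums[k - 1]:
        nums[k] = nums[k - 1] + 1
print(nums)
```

[8, 9, 10, 11, 12, 13, 14, 15]

k=1: 4<8, nums[1] = 8+1 = 9 → [8, 9, 5, 4, 8, 8, 4, 7]
k=2: 5<9, nums[2] = 9+1 = 10 → [8, 9, 10, 4, 8, 8, 4, 7]
k=3: 4<10, nums[3] = 10+1 = 11 → [8, 9, 10, 11, 8, 8, 4, 7]
k=4: 8<11, nums[4] = 11+1 = 12 → [8, 9, 10, 11, 12, 8, 4, 7]
k=5: 8<12, nums[5] = 12+1 = 13 → [8, 9, 10, 11, 12, 13, 4, 7]
k=6: 4<13, nums[6] = 13+1 = 14 → [8, 9, 10, 11, 12, 13, 14, 7]
k=7: 7<14, nums[7] = 14+1 = 15 → [8, 9, 10, 11, 12, 13, 14, 15]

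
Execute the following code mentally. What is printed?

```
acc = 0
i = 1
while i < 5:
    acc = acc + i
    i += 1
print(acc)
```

10

i=1: acc = 0+1 = 1
i=2: acc = 1+2 = 3
i=3: acc = 3+3 = 6
i=4: acc = 6+4 = 10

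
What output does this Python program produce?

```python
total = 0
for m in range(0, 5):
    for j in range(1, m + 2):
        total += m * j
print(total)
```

105

m=0,j=1: total = 0+0 = 0
m=1,j=1: total = 0+1 = 1
m=1,j=2: total = 1+2 = 3
m=2,j=1: total = 3+2 = 5
m=2,j=2: total = 5+4 = 9
m=2,j=3: total = 9+6 = 15
m=3,j=1: total = 15+3 = 18
m=3,j=2: total = 18+6 = 24
m=3,j=3: total = 24+9 = 33
m=3,j=4: total = 33+12 = 45
m=4,j=1: total = 45+4 = 49
m=4,j=2: total = 49+8 = 57
m=4,j=3: total = 57+12 = 69
m=4,j=4: total = 69+16 = 85
m=4,j=5: total = 85+20 = 105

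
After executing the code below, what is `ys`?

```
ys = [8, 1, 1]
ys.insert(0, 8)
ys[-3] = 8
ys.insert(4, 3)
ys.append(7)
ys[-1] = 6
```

[8, 8, 1, 1, 3, 6]

insert 8 at 0 → [8, 8, 1, 1]
ys[-3] = 8 → [8, 8, 1, 1]
insert 3 at 4 → [8, 8, 1, 1, 3]
append 7 → [8, 8, 1, 1, 3, 7]
ys[-1] = 6 → [8, 8, 1, 1, 3, 6]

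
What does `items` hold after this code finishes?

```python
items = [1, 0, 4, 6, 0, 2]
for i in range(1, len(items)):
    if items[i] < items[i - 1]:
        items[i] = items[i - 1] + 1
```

[1, 2, 4, 6, 7, 8]

i=1: 0<1, items[1] = 1+1 = 2 → [1, 2, 4, 6, 0, 2]
i=2: 4>=2, unchanged → [1, 2, 4, 6, 0, 2]
i=3: 6>=4, unchanged → [1, 2, 4, 6, 0, 2]
i=4: 0<6, items[4] = 6+1 = 7 → [1, 2, 4, 6, 7, 2]
i=5: 2<7, items[5] = 7+1 = 8 → [1, 2, 4, 6, 7, 8]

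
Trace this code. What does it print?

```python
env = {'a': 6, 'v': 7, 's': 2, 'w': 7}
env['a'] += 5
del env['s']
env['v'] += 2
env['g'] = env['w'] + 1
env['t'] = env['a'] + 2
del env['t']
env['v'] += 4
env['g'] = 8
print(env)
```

env['a'] = 6+5 = 11 → {'a': 11, 'v': 7, 's': 2, 'w': 7}
del 's' → {'a': 11, 'v': 7, 'w': 7}
env['v'] = 7+2 = 9 → {'a': 11, 'v': 9, 'w': 7}
env['g'] = env['w']+1 = 8 → {'a': 11, 'v': 9, 'w': 7, 'g': 8}
env['t'] = env['a']+2 = 13 → {'a': 11, 'v': 9, 'w': 7, 'g': 8, 't': 13}
del 't' → {'a': 11, 'v': 9, 'w': 7, 'g': 8}
env['v'] = 9+4 = 13 → {'a': 11, 'v': 13, 'w': 7, 'g': 8}
env['g'] = 8 → {'a': 11, 'v': 13, 'w': 7, 'g': 8}

{'a': 11, 'v': 13, 'w': 7, 'g': 8}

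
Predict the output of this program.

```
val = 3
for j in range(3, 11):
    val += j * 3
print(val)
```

159

j=3: val = 3+3*3 = 12
j=4: val = 12+4*3 = 24
j=5: val = 24+5*3 = 39
j=6: val = 39+6*3 = 57
j=7: val = 57+7*3 = 78
j=8: val = 78+8*3 = 102
j=9: val = 102+9*3 = 129
j=10: val = 129+10*3 = 159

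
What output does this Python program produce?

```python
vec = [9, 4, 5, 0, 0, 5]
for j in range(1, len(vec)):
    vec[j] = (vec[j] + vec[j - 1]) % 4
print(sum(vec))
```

j=1: vec[1] = (4+9)%4 = 1 → [9, 1, 5, 0, 0, 5]
j=2: vec[2] = (5+1)%4 = 2 → [9, 1, 2, 0, 0, 5]
j=3: vec[3] = (0+2)%4 = 2 → [9, 1, 2, 2, 0, 5]
j=4: vec[4] = (0+2)%4 = 2 → [9, 1, 2, 2, 2, 5]
j=5: vec[5] = (5+2)%4 = 3 → [9, 1, 2, 2, 2, 3]
sum = 19

19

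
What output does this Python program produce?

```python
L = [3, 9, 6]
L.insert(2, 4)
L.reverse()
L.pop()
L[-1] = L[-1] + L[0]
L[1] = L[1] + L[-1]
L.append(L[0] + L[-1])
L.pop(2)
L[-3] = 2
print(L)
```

insert 4 at 2 → [3, 9, 4, 6]
reverse → [6, 4, 9, 3]
pop() removes 3 → [6, 4, 9]
L[-1] = L[-1]+L[0] = 9+6 = 15 → [6, 4, 15]
L[1] = L[1]+L[-1] = 4+15 = 19 → [6, 19, 15]
append L[0]+L[-1] = 6+15 = 21 → [6, 19, 15, 21]
pop(2) removes 15 → [6, 19, 21]
L[-3] = 2 → [2, 19, 21]

[2, 19, 21]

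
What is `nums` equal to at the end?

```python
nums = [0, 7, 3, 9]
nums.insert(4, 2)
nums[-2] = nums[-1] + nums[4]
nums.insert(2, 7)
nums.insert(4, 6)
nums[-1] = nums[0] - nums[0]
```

insert 2 at 4 → [0, 7, 3, 9, 2]
nums[-2] = nums[-1]+nums[4] = 2+2 = 4 → [0, 7, 3, 4, 2]
insert 7 at 2 → [0, 7, 7, 3, 4, 2]
insert 6 at 4 → [0, 7, 7, 3, 6, 4, 2]
nums[-1] = nums[0]-nums[0] = 0-0 = 0 → [0, 7, 7, 3, 6, 4, 0]

[0, 7, 7, 3, 6, 4, 0]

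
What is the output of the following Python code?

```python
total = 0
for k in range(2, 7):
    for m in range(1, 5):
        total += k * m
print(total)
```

200

k=2,m=1: total = 0+2 = 2
k=2,m=2: total = 2+4 = 6
k=2,m=3: total = 6+6 = 12
k=2,m=4: total = 12+8 = 20
k=3,m=1: total = 20+3 = 23
k=3,m=2: total = 23+6 = 29
k=3,m=3: total = 29+9 = 38
k=3,m=4: total = 38+12 = 50
k=4,m=1: total = 50+4 = 54
k=4,m=2: total = 54+8 = 62
k=4,m=3: total = 62+12 = 74
k=4,m=4: total = 74+16 = 90
k=5,m=1: total = 90+5 = 95
k=5,m=2: total = 95+10 = 105
k=5,m=3: total = 105+15 = 120
k=5,m=4: total = 120+20 = 140
k=6,m=1: total = 140+6 = 146
k=6,m=2: total = 146+12 = 158
k=6,m=3: total = 158+18 = 176
k=6,m=4: total = 176+24 = 200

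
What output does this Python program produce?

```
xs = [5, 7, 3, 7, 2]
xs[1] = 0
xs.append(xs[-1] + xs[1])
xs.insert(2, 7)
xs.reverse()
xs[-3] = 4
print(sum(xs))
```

23

xs[1] = 0 → [5, 0, 3, 7, 2]
append xs[-1]+xs[1] = 2+0 = 2 → [5, 0, 3, 7, 2, 2]
insert 7 at 2 → [5, 0, 7, 3, 7, 2, 2]
reverse → [2, 2, 7, 3, 7, 0, 5]
xs[-3] = 4 → [2, 2, 7, 3, 4, 0, 5]
sum = 23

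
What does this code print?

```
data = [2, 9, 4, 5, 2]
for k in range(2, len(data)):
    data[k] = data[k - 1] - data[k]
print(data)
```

k=2: data[2] = 9-4 = 5 → [2, 9, 5, 5, 2]
k=3: data[3] = 5-5 = 0 → [2, 9, 5, 0, 2]
k=4: data[4] = 0-2 = -2 → [2, 9, 5, 0, -2]

[2, 9, 5, 0, -2]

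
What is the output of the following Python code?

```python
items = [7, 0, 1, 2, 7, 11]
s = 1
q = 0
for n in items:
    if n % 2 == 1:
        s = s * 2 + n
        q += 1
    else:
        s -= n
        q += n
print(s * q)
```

558

n=7: odd, s = 1*2+7 = 9; q=1
n=0: not odd, s = 9-0 = 9; q=1
n=1: odd, s = 9*2+1 = 19; q=2
n=2: not odd, s = 19-2 = 17; q=4
n=7: odd, s = 17*2+7 = 41; q=5
n=11: odd, s = 41*2+11 = 93; q=6
s*q = 93*6 = 558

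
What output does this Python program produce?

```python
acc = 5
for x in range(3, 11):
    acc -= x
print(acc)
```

x=3: acc = 5-3 = 2
x=4: acc = 2-4 = -2
x=5: acc = (-2)-5 = -7
x=6: acc = (-7)-6 = -13
x=7: acc = (-13)-7 = -20
x=8: acc = (-20)-8 = -28
x=9: acc = (-28)-9 = -37
x=10: acc = (-37)-10 = -47

-47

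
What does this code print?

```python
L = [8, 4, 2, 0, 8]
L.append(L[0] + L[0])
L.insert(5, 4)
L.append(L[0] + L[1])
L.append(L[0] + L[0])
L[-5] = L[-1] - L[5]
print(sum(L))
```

append L[0]+L[0] = 8+8 = 16 → [8, 4, 2, 0, 8, 16]
insert 4 at 5 → [8, 4, 2, 0, 8, 4, 16]
append L[0]+L[1] = 8+4 = 12 → [8, 4, 2, 0, 8, 4, 16, 12]
append L[0]+L[0] = 8+8 = 16 → [8, 4, 2, 0, 8, 4, 16, 12, 16]
L[-5] = L[-1]-L[5] = 16-4 = 12 → [8, 4, 2, 0, 12, 4, 16, 12, 16]
sum = 74

74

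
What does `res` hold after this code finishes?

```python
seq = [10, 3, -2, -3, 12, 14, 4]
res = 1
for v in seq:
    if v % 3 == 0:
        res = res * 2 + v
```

v=10: not %3==0
v=3: %3==0, res = 1*2+3 = 5
v=-2: not %3==0
v=-3: %3==0, res = 5*2+(-3) = 7
v=12: %3==0, res = 7*2+12 = 26
v=14: not %3==0
v=4: not %3==0

26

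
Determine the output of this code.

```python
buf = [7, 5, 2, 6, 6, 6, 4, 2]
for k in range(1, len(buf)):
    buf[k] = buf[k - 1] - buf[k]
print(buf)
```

[7, 2, 0, -6, -12, -18, -22, -24]

k=1: buf[1] = 7-5 = 2 → [7, 2, 2, 6, 6, 6, 4, 2]
k=2: buf[2] = 2-2 = 0 → [7, 2, 0, 6, 6, 6, 4, 2]
k=3: buf[3] = 0-6 = -6 → [7, 2, 0, -6, 6, 6, 4, 2]
k=4: buf[4] = (-6)-6 = -12 → [7, 2, 0, -6, -12, 6, 4, 2]
k=5: buf[5] = (-12)-6 = -18 → [7, 2, 0, -6, -12, -18, 4, 2]
k=6: buf[6] = (-18)-4 = -22 → [7, 2, 0, -6, -12, -18, -22, 2]
k=7: buf[7] = (-22)-2 = -24 → [7, 2, 0, -6, -12, -18, -22, -24]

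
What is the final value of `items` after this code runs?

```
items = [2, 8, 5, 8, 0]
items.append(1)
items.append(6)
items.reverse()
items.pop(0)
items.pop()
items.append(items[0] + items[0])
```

[1, 0, 8, 5, 8, 2]

append 1 → [2, 8, 5, 8, 0, 1]
append 6 → [2, 8, 5, 8, 0, 1, 6]
reverse → [6, 1, 0, 8, 5, 8, 2]
pop(0) removes 6 → [1, 0, 8, 5, 8, 2]
pop() removes 2 → [1, 0, 8, 5, 8]
append items[0]+items[0] = 1+1 = 2 → [1, 0, 8, 5, 8, 2]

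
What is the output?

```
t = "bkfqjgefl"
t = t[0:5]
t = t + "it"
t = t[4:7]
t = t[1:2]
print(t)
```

slice [0:5] → 'bkfqj'
+ 'it' → 'bkfqjit'
slice [4:7] → 'jit'
slice [1:2] → 'i'

i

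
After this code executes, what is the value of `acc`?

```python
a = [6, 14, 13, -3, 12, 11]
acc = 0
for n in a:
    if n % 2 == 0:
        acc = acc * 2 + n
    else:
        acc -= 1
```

59

n=6: even, acc = 0*2+6 = 6
n=14: even, acc = 6*2+14 = 26
n=13: not even, acc = 26-1 = 25
n=-3: not even, acc = 25-1 = 24
n=12: even, acc = 24*2+12 = 60
n=11: not even, acc = 60-1 = 59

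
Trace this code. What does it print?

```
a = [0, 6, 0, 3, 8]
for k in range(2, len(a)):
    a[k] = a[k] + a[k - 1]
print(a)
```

[0, 6, 6, 9, 17]

k=2: a[2] = 0+6 = 6 → [0, 6, 6, 3, 8]
k=3: a[3] = 3+6 = 9 → [0, 6, 6, 9, 8]
k=4: a[4] = 8+9 = 17 → [0, 6, 6, 9, 17]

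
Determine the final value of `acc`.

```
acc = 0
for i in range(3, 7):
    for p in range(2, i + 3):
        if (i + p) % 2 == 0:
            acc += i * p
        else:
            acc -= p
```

226

i=3,p=2: odd sum, acc = 0-2 = -2
i=3,p=3: even sum, acc = (-2)+9 = 7
i=3,p=4: odd sum, acc = 7-4 = 3
i=3,p=5: even sum, acc = 3+15 = 18
i=4,p=2: even sum, acc = 18+8 = 26
i=4,p=3: odd sum, acc = 26-3 = 23
i=4,p=4: even sum, acc = 23+16 = 39
i=4,p=5: odd sum, acc = 39-5 = 34
i=4,p=6: even sum, acc = 34+24 = 58
i=5,p=2: odd sum, acc = 58-2 = 56
i=5,p=3: even sum, acc = 56+15 = 71
i=5,p=4: odd sum, acc = 71-4 = 67
i=5,p=5: even sum, acc = 67+25 = 92
i=5,p=6: odd sum, acc = 92-6 = 86
i=5,p=7: even sum, acc = 86+35 = 121
i=6,p=2: even sum, acc = 121+12 = 133
i=6,p=3: odd sum, acc = 133-3 = 130
i=6,p=4: even sum, acc = 130+24 = 154
i=6,p=5: odd sum, acc = 154-5 = 149
i=6,p=6: even sum, acc = 149+36 = 185
i=6,p=7: odd sum, acc = 185-7 = 178
i=6,p=8: even sum, acc = 178+48 = 226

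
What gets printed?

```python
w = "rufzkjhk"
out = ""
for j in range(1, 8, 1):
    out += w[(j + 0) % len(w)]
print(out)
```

ufzkjhk

j=1: add w[1]='u' → 'u'
j=2: add w[2]='f' → 'uf'
j=3: add w[3]='z' → 'ufz'
j=4: add w[4]='k' → 'ufzk'
j=5: add w[5]='j' → 'ufzkj'
j=6: add w[6]='h' → 'ufzkjh'
j=7: add w[7]='k' → 'ufzkjhk'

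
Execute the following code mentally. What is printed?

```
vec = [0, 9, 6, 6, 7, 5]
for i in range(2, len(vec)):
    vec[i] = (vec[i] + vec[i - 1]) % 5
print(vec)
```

[0, 9, 0, 1, 3, 3]

i=2: vec[2] = (6+9)%5 = 0 → [0, 9, 0, 6, 7, 5]
i=3: vec[3] = (6+0)%5 = 1 → [0, 9, 0, 1, 7, 5]
i=4: vec[4] = (7+1)%5 = 3 → [0, 9, 0, 1, 3, 5]
i=5: vec[5] = (5+3)%5 = 3 → [0, 9, 0, 1, 3, 3]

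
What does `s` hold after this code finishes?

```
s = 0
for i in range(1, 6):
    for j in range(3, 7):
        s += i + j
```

150

i=1,j=3: s = 0+4 = 4
i=1,j=4: s = 4+5 = 9
i=1,j=5: s = 9+6 = 15
i=1,j=6: s = 15+7 = 22
i=2,j=3: s = 22+5 = 27
i=2,j=4: s = 27+6 = 33
i=2,j=5: s = 33+7 = 40
i=2,j=6: s = 40+8 = 48
i=3,j=3: s = 48+6 = 54
i=3,j=4: s = 54+7 = 61
i=3,j=5: s = 61+8 = 69
i=3,j=6: s = 69+9 = 78
i=4,j=3: s = 78+7 = 85
i=4,j=4: s = 85+8 = 93
i=4,j=5: s = 93+9 = 102
i=4,j=6: s = 102+10 = 112
i=5,j=3: s = 112+8 = 120
i=5,j=4: s = 120+9 = 129
i=5,j=5: s = 129+10 = 139
i=5,j=6: s = 139+11 = 150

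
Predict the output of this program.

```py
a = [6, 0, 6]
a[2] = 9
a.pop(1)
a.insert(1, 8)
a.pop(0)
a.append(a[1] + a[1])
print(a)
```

[8, 9, 18]

a[2] = 9 → [6, 0, 9]
pop(1) removes 0 → [6, 9]
insert 8 at 1 → [6, 8, 9]
pop(0) removes 6 → [8, 9]
append a[1]+a[1] = 9+9 = 18 → [8, 9, 18]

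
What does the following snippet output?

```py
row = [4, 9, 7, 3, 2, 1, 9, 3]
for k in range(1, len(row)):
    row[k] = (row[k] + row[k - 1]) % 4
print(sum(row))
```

k=1: row[1] = (9+4)%4 = 1 → [4, 1, 7, 3, 2, 1, 9, 3]
k=2: row[2] = (7+1)%4 = 0 → [4, 1, 0, 3, 2, 1, 9, 3]
k=3: row[3] = (3+0)%4 = 3 → [4, 1, 0, 3, 2, 1, 9, 3]
k=4: row[4] = (2+3)%4 = 1 → [4, 1, 0, 3, 1, 1, 9, 3]
k=5: row[5] = (1+1)%4 = 2 → [4, 1, 0, 3, 1, 2, 9, 3]
k=6: row[6] = (9+2)%4 = 3 → [4, 1, 0, 3, 1, 2, 3, 3]
k=7: row[7] = (3+3)%4 = 2 → [4, 1, 0, 3, 1, 2, 3, 2]
sum = 16

16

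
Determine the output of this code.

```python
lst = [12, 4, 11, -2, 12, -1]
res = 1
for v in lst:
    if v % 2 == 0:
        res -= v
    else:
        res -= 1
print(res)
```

v=12: even, res = 1-12 = -11
v=4: even, res = (-11)-4 = -15
v=11: not even, res = (-15)-1 = -16
v=-2: even, res = (-16)-(-2) = -14
v=12: even, res = (-14)-12 = -26
v=-1: not even, res = (-26)-1 = -27

-27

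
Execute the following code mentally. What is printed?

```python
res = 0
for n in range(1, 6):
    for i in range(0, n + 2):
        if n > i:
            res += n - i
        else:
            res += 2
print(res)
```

55

n=1,i=0: 1>0, res = 0+1 = 1
n=1,i=1: not 1>1, res = 1+2 = 3
n=1,i=2: not 1>2, res = 3+2 = 5
n=2,i=0: 2>0, res = 5+2 = 7
n=2,i=1: 2>1, res = 7+1 = 8
n=2,i=2: not 2>2, res = 8+2 = 10
n=2,i=3: not 2>3, res = 10+2 = 12
n=3,i=0: 3>0, res = 12+3 = 15
n=3,i=1: 3>1, res = 15+2 = 17
n=3,i=2: 3>2, res = 17+1 = 18
n=3,i=3: not 3>3, res = 18+2 = 20
n=3,i=4: not 3>4, res = 20+2 = 22
n=4,i=0: 4>0, res = 22+4 = 26
n=4,i=1: 4>1, res = 26+3 = 29
n=4,i=2: 4>2, res = 29+2 = 31
n=4,i=3: 4>3, res = 31+1 = 32
n=4,i=4: not 4>4, res = 32+2 = 34
n=4,i=5: not 4>5, res = 34+2 = 36
n=5,i=0: 5>0, res = 36+5 = 41
n=5,i=1: 5>1, res = 41+4 = 45
n=5,i=2: 5>2, res = 45+3 = 48
n=5,i=3: 5>3, res = 48+2 = 50
n=5,i=4: 5>4, res = 50+1 = 51
n=5,i=5: not 5>5, res = 51+2 = 53
n=5,i=6: not 5>6, res = 53+2 = 55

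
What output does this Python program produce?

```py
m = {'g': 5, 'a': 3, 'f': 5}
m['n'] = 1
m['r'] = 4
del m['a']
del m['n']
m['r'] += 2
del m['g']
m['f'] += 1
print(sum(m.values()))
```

m['n'] = 1 → {'g': 5, 'a': 3, 'f': 5, 'n': 1}
m['r'] = 4 → {'g': 5, 'a': 3, 'f': 5, 'n': 1, 'r': 4}
del 'a' → {'g': 5, 'f': 5, 'n': 1, 'r': 4}
del 'n' → {'g': 5, 'f': 5, 'r': 4}
m['r'] = 4+2 = 6 → {'g': 5, 'f': 5, 'r': 6}
del 'g' → {'f': 5, 'r': 6}
m['f'] = 5+1 = 6 → {'f': 6, 'r': 6}
sum of values = 12

12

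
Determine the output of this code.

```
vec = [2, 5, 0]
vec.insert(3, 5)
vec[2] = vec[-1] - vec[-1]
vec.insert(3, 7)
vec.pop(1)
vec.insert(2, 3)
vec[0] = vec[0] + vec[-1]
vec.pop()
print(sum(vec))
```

17

insert 5 at 3 → [2, 5, 0, 5]
vec[2] = vec[-1]-vec[-1] = 5-5 = 0 → [2, 5, 0, 5]
insert 7 at 3 → [2, 5, 0, 7, 5]
pop(1) removes 5 → [2, 0, 7, 5]
insert 3 at 2 → [2, 0, 3, 7, 5]
vec[0] = vec[0]+vec[-1] = 2+5 = 7 → [7, 0, 3, 7, 5]
pop() removes 5 → [7, 0, 3, 7]
sum = 17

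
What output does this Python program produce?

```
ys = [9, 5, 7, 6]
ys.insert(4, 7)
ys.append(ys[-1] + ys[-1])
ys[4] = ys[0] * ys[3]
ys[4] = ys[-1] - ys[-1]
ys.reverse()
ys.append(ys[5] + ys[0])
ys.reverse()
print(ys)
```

insert 7 at 4 → [9, 5, 7, 6, 7]
append ys[-1]+ys[-1] = 7+7 = 14 → [9, 5, 7, 6, 7, 14]
ys[4] = ys[0]*ys[3] = 9*6 = 54 → [9, 5, 7, 6, 54, 14]
ys[4] = ys[-1]-ys[-1] = 14-14 = 0 → [9, 5, 7, 6, 0, 14]
reverse → [14, 0, 6, 7, 5, 9]
append ys[5]+ys[0] = 9+14 = 23 → [14, 0, 6, 7, 5, 9, 23]
reverse → [23, 9, 5, 7, 6, 0, 14]

[23, 9, 5, 7, 6, 0, 14]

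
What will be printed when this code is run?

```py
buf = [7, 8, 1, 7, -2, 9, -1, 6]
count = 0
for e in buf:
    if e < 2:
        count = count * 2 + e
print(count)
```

-1

e=7: not <2
e=8: not <2
e=1: <2, count = 0*2+1 = 1
e=7: not <2
e=-2: <2, count = 1*2+(-2) = 0
e=9: not <2
e=-1: <2, count = 0*2+(-1) = -1
e=6: not <2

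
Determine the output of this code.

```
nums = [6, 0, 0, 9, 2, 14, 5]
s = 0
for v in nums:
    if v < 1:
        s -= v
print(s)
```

0

v=6: not <1
v=0: <1, s = 0-0 = 0
v=0: <1, s = 0-0 = 0
v=9: not <1
v=2: not <1
v=14: not <1
v=5: not <1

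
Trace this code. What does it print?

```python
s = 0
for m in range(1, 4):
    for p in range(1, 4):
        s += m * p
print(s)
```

m=1,p=1: s = 0+1 = 1
m=1,p=2: s = 1+2 = 3
m=1,p=3: s = 3+3 = 6
m=2,p=1: s = 6+2 = 8
m=2,p=2: s = 8+4 = 12
m=2,p=3: s = 12+6 = 18
m=3,p=1: s = 18+3 = 21
m=3,p=2: s = 21+6 = 27
m=3,p=3: s = 27+9 = 36

36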